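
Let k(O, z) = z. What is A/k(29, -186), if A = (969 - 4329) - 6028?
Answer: 4694/93 ≈ 50.473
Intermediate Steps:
A = -9388 (A = -3360 - 6028 = -9388)
A/k(29, -186) = -9388/(-186) = -9388*(-1/186) = 4694/93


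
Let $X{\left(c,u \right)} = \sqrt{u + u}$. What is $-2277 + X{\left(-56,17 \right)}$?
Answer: $-2277 + \sqrt{34} \approx -2271.2$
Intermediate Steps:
$X{\left(c,u \right)} = \sqrt{2} \sqrt{u}$ ($X{\left(c,u \right)} = \sqrt{2 u} = \sqrt{2} \sqrt{u}$)
$-2277 + X{\left(-56,17 \right)} = -2277 + \sqrt{2} \sqrt{17} = -2277 + \sqrt{34}$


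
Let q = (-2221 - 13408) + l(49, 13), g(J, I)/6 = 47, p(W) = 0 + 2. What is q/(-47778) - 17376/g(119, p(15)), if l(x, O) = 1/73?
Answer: -5023514186/81963159 ≈ -61.290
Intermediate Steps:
l(x, O) = 1/73
p(W) = 2
g(J, I) = 282 (g(J, I) = 6*47 = 282)
q = -1140916/73 (q = (-2221 - 13408) + 1/73 = -15629 + 1/73 = -1140916/73 ≈ -15629.)
q/(-47778) - 17376/g(119, p(15)) = -1140916/73/(-47778) - 17376/282 = -1140916/73*(-1/47778) - 17376*1/282 = 570458/1743897 - 2896/47 = -5023514186/81963159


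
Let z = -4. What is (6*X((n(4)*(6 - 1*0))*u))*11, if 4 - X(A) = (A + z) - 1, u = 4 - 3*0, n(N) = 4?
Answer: -5742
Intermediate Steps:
u = 4 (u = 4 + 0 = 4)
X(A) = 9 - A (X(A) = 4 - ((A - 4) - 1) = 4 - ((-4 + A) - 1) = 4 - (-5 + A) = 4 + (5 - A) = 9 - A)
(6*X((n(4)*(6 - 1*0))*u))*11 = (6*(9 - 4*(6 - 1*0)*4))*11 = (6*(9 - 4*(6 + 0)*4))*11 = (6*(9 - 4*6*4))*11 = (6*(9 - 24*4))*11 = (6*(9 - 1*96))*11 = (6*(9 - 96))*11 = (6*(-87))*11 = -522*11 = -5742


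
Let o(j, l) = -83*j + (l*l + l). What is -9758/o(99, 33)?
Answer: 9758/7095 ≈ 1.3753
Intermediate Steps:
o(j, l) = l + l**2 - 83*j (o(j, l) = -83*j + (l**2 + l) = -83*j + (l + l**2) = l + l**2 - 83*j)
-9758/o(99, 33) = -9758/(33 + 33**2 - 83*99) = -9758/(33 + 1089 - 8217) = -9758/(-7095) = -9758*(-1/7095) = 9758/7095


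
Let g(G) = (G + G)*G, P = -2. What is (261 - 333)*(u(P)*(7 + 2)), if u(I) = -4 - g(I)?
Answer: 7776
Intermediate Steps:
g(G) = 2*G² (g(G) = (2*G)*G = 2*G²)
u(I) = -4 - 2*I²
(261 - 333)*(u(P)*(7 + 2)) = (261 - 333)*((-4 - 2*(-2)²)*(7 + 2)) = -72*(-4 - 2*4)*9 = -72*(-4 - 8)*9 = -(-864)*9 = -72*(-108) = 7776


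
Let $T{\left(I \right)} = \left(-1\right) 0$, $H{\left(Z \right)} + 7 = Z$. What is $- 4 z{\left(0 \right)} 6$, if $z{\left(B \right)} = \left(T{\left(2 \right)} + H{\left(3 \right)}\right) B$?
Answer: $0$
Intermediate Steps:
$H{\left(Z \right)} = -7 + Z$
$T{\left(I \right)} = 0$
$z{\left(B \right)} = - 4 B$ ($z{\left(B \right)} = \left(0 + \left(-7 + 3\right)\right) B = \left(0 - 4\right) B = - 4 B$)
$- 4 z{\left(0 \right)} 6 = - 4 \left(\left(-4\right) 0\right) 6 = \left(-4\right) 0 \cdot 6 = 0 \cdot 6 = 0$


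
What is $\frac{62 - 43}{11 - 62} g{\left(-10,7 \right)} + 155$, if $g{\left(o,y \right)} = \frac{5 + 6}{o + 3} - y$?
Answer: $\frac{18825}{119} \approx 158.19$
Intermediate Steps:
$g{\left(o,y \right)} = - y + \frac{11}{3 + o}$ ($g{\left(o,y \right)} = \frac{11}{3 + o} - y = - y + \frac{11}{3 + o}$)
$\frac{62 - 43}{11 - 62} g{\left(-10,7 \right)} + 155 = \frac{62 - 43}{11 - 62} \frac{11 - 21 - \left(-10\right) 7}{3 - 10} + 155 = \frac{19}{-51} \frac{11 - 21 + 70}{-7} + 155 = 19 \left(- \frac{1}{51}\right) \left(\left(- \frac{1}{7}\right) 60\right) + 155 = \left(- \frac{19}{51}\right) \left(- \frac{60}{7}\right) + 155 = \frac{380}{119} + 155 = \frac{18825}{119}$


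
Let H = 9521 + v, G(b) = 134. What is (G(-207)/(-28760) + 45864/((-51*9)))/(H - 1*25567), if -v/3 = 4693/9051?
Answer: 221097517249/35506941055500 ≈ 0.0062269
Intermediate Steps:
v = -4693/3017 (v = -14079/9051 = -3*4693/9051 = -4693/3017 ≈ -1.5555)
H = 28720164/3017 (H = 9521 - 4693/3017 = 28720164/3017 ≈ 9519.4)
(G(-207)/(-28760) + 45864/((-51*9)))/(H - 1*25567) = (134/(-28760) + 45864/((-51*9)))/(28720164/3017 - 1*25567) = (134*(-1/28760) + 45864/(-459))/(28720164/3017 - 25567) = (-67/14380 + 45864*(-1/459))/(-48415475/3017) = (-67/14380 - 5096/51)*(-3017/48415475) = -73283897/733380*(-3017/48415475) = 221097517249/35506941055500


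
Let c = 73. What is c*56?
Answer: 4088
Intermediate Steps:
c*56 = 73*56 = 4088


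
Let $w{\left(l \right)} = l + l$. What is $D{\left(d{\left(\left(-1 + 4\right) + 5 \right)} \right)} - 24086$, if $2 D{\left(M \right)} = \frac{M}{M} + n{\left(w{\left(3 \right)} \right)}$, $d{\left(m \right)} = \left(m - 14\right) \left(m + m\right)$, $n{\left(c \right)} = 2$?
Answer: $- \frac{48169}{2} \approx -24085.0$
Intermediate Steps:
$w{\left(l \right)} = 2 l$
$d{\left(m \right)} = 2 m \left(-14 + m\right)$ ($d{\left(m \right)} = \left(-14 + m\right) 2 m = 2 m \left(-14 + m\right)$)
$D{\left(M \right)} = \frac{3}{2}$ ($D{\left(M \right)} = \frac{\frac{M}{M} + 2}{2} = \frac{1 + 2}{2} = \frac{1}{2} \cdot 3 = \frac{3}{2}$)
$D{\left(d{\left(\left(-1 + 4\right) + 5 \right)} \right)} - 24086 = \frac{3}{2} - 24086 = - \frac{48169}{2}$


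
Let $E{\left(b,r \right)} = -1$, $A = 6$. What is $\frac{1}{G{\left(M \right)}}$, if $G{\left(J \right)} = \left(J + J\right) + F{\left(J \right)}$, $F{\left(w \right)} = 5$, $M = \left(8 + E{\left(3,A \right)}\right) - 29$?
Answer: $- \frac{1}{39} \approx -0.025641$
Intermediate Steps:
$M = -22$ ($M = \left(8 - 1\right) - 29 = 7 - 29 = -22$)
$G{\left(J \right)} = 5 + 2 J$ ($G{\left(J \right)} = \left(J + J\right) + 5 = 2 J + 5 = 5 + 2 J$)
$\frac{1}{G{\left(M \right)}} = \frac{1}{5 + 2 \left(-22\right)} = \frac{1}{5 - 44} = \frac{1}{-39} = - \frac{1}{39}$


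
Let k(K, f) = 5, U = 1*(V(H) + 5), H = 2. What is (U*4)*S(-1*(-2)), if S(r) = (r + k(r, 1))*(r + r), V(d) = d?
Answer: 784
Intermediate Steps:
U = 7 (U = 1*(2 + 5) = 1*7 = 7)
S(r) = 2*r*(5 + r) (S(r) = (r + 5)*(r + r) = (5 + r)*(2*r) = 2*r*(5 + r))
(U*4)*S(-1*(-2)) = (7*4)*(2*(-1*(-2))*(5 - 1*(-2))) = 28*(2*2*(5 + 2)) = 28*(2*2*7) = 28*28 = 784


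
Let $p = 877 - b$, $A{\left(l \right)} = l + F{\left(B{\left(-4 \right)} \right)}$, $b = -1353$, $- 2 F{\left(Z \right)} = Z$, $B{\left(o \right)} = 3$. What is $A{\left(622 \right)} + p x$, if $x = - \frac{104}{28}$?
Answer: $- \frac{107273}{14} \approx -7662.4$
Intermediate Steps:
$x = - \frac{26}{7}$ ($x = \left(-104\right) \frac{1}{28} = - \frac{26}{7} \approx -3.7143$)
$F{\left(Z \right)} = - \frac{Z}{2}$
$A{\left(l \right)} = - \frac{3}{2} + l$ ($A{\left(l \right)} = l - \frac{3}{2} = - \frac{3}{2} + l$)
$p = 2230$ ($p = 877 - -1353 = 877 + 1353 = 2230$)
$A{\left(622 \right)} + p x = \left(- \frac{3}{2} + 622\right) + 2230 \left(- \frac{26}{7}\right) = \frac{1241}{2} - \frac{57980}{7} = - \frac{107273}{14}$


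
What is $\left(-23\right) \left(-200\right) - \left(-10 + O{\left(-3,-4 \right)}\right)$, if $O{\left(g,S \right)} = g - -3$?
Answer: $4610$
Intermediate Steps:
$O{\left(g,S \right)} = 3 + g$ ($O{\left(g,S \right)} = g + 3 = 3 + g$)
$\left(-23\right) \left(-200\right) - \left(-10 + O{\left(-3,-4 \right)}\right) = \left(-23\right) \left(-200\right) + \left(- (3 - 3) + 10\right) = 4600 + \left(\left(-1\right) 0 + 10\right) = 4600 + \left(0 + 10\right) = 4600 + 10 = 4610$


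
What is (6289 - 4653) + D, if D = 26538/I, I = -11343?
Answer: 6176870/3781 ≈ 1633.7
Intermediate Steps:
D = -8846/3781 (D = 26538/(-11343) = 26538*(-1/11343) = -8846/3781 ≈ -2.3396)
(6289 - 4653) + D = (6289 - 4653) - 8846/3781 = 1636 - 8846/3781 = 6176870/3781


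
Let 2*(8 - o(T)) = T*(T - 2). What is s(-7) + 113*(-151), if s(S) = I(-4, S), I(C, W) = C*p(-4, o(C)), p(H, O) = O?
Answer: -17047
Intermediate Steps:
o(T) = 8 - T*(-2 + T)/2 (o(T) = 8 - T*(T - 2)/2 = 8 - T*(-2 + T)/2)
I(C, W) = C*(8 + C - C**2/2)
s(S) = 16 (s(S) = (1/2)*(-4)*(16 - 1*(-4)**2 + 2*(-4)) = (1/2)*(-4)*(16 - 1*16 - 8) = (1/2)*(-4)*(16 - 16 - 8) = (1/2)*(-4)*(-8) = 16)
s(-7) + 113*(-151) = 16 + 113*(-151) = 16 - 17063 = -17047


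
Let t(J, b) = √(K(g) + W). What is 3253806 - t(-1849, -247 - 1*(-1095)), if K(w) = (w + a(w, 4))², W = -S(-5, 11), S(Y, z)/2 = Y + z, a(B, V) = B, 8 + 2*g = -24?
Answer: 3253806 - 2*√253 ≈ 3.2538e+6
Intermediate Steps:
g = -16 (g = -4 + (½)*(-24) = -4 - 12 = -16)
S(Y, z) = 2*Y + 2*z (S(Y, z) = 2*(Y + z) = 2*Y + 2*z)
W = -12 (W = -(2*(-5) + 2*11) = -(-10 + 22) = -1*12 = -12)
K(w) = 4*w² (K(w) = (w + w)² = (2*w)² = 4*w²)
t(J, b) = 2*√253 (t(J, b) = √(4*(-16)² - 12) = √(4*256 - 12) = √(1024 - 12) = √1012 = 2*√253)
3253806 - t(-1849, -247 - 1*(-1095)) = 3253806 - 2*√253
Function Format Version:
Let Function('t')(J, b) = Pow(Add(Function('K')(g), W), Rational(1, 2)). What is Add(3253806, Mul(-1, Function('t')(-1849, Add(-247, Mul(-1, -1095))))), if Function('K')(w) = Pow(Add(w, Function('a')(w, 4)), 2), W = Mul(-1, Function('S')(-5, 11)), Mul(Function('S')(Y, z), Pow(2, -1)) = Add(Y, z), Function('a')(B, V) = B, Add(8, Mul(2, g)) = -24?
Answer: Add(3253806, Mul(-2, Pow(253, Rational(1, 2)))) ≈ 3.2538e+6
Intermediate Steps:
g = -16 (g = Add(-4, Mul(Rational(1, 2), -24)) = Add(-4, -12) = -16)
Function('S')(Y, z) = Add(Mul(2, Y), Mul(2, z)) (Function('S')(Y, z) = Mul(2, Add(Y, z)) = Add(Mul(2, Y), Mul(2, z)))
W = -12 (W = Mul(-1, Add(Mul(2, -5), Mul(2, 11))) = Mul(-1, Add(-10, 22)) = Mul(-1, 12) = -12)
Function('K')(w) = Mul(4, Pow(w, 2)) (Function('K')(w) = Pow(Add(w, w), 2) = Pow(Mul(2, w), 2) = Mul(4, Pow(w, 2)))
Function('t')(J, b) = Mul(2, Pow(253, Rational(1, 2))) (Function('t')(J, b) = Pow(Add(Mul(4, Pow(-16, 2)), -12), Rational(1, 2)) = Pow(Add(Mul(4, 256), -12), Rational(1, 2)) = Pow(Add(1024, -12), Rational(1, 2)) = Pow(1012, Rational(1, 2)) = Mul(2, Pow(253, Rational(1, 2))))
Add(3253806, Mul(-1, Function('t')(-1849, Add(-247, Mul(-1, -1095))))) = Add(3253806, Mul(-1, Mul(2, Pow(253, Rational(1, 2))))) = Add(3253806, Mul(-2, Pow(253, Rational(1, 2))))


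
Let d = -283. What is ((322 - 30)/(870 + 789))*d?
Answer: -82636/1659 ≈ -49.811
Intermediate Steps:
((322 - 30)/(870 + 789))*d = ((322 - 30)/(870 + 789))*(-283) = (292/1659)*(-283) = -82636/1659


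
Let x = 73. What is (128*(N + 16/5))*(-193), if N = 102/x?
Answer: -41453312/365 ≈ -1.1357e+5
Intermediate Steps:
N = 102/73 ≈ 1.3973
(128*(N + 16/5))*(-193) = (128*(102/73 + 16/5))*(-193) = (128*(1678/365))*(-193) = (214784/365)*(-193) = -41453312/365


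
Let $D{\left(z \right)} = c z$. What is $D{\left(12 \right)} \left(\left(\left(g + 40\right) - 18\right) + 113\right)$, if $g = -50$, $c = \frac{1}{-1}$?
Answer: $-1020$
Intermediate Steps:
$c = -1$
$D{\left(z \right)} = - z$
$D{\left(12 \right)} \left(\left(\left(g + 40\right) - 18\right) + 113\right) = \left(-1\right) 12 \left(\left(\left(-50 + 40\right) - 18\right) + 113\right) = - 12 \left(\left(-10 - 18\right) + 113\right) = - 12 \left(-28 + 113\right) = \left(-12\right) 85 = -1020$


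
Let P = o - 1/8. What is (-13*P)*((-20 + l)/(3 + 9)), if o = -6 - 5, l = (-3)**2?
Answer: -12727/96 ≈ -132.57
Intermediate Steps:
l = 9
o = -11
P = -89/8 (P = -11 - 1/8 = -89/8 ≈ -11.125)
(-13*P)*((-20 + l)/(3 + 9)) = (-13*(-89/8))*((-20 + 9)/(3 + 9)) = 1157*(-11/12)/8 = 1157*(-11*1/12)/8 = (1157/8)*(-11/12) = -12727/96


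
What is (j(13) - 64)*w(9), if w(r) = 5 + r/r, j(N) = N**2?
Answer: 630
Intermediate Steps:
w(r) = 6 (w(r) = 5 + 1 = 6)
(j(13) - 64)*w(9) = (13**2 - 64)*6 = (169 - 64)*6 = 105*6 = 630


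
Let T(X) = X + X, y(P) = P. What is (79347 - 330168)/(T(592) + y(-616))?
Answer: -250821/568 ≈ -441.59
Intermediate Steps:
T(X) = 2*X
(79347 - 330168)/(T(592) + y(-616)) = (79347 - 330168)/(2*592 - 616) = -250821/(1184 - 616) = -250821/568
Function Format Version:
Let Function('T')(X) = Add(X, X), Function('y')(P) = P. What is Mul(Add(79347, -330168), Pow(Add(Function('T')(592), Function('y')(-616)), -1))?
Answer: Rational(-250821, 568) ≈ -441.59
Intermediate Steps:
Function('T')(X) = Mul(2, X)
Mul(Add(79347, -330168), Pow(Add(Function('T')(592), Function('y')(-616)), -1)) = Mul(Add(79347, -330168), Pow(Add(Mul(2, 592), -616), -1)) = Mul(-250821, Pow(Add(1184, -616), -1)) = Mul(-250821, Pow(568, -1)) = Mul(-250821, Rational(1, 568)) = Rational(-250821, 568)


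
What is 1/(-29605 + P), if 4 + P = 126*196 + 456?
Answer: -1/4457 ≈ -0.00022437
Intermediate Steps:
P = 25148 (P = -4 + (126*196 + 456) = -4 + (24696 + 456) = -4 + 25152 = 25148)
1/(-29605 + P) = 1/(-29605 + 25148) = 1/(-4457) = -1/4457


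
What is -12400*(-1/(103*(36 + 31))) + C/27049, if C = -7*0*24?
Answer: 12400/6901 ≈ 1.7968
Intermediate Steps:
C = 0 (C = 0*24 = 0)
-12400*(-1/(103*(36 + 31))) + C/27049 = -12400*(-1/(103*(36 + 31))) + 0/27049 = -12400/((-103*67)) + 0*(1/27049) = -12400/(-6901) + 0 = -12400*(-1/6901) + 0 = 12400/6901 + 0 = 12400/6901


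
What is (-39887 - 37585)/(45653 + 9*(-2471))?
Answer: -38736/11707 ≈ -3.3088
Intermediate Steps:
(-39887 - 37585)/(45653 + 9*(-2471)) = -77472/(45653 - 22239) = -77472/23414 = -77472*1/23414 = -38736/11707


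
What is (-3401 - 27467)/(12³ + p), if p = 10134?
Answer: -15434/5931 ≈ -2.6023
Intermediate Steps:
(-3401 - 27467)/(12³ + p) = (-3401 - 27467)/(12³ + 10134) = -30868/(1728 + 10134) = -30868/11862 = -30868*1/11862 = -15434/5931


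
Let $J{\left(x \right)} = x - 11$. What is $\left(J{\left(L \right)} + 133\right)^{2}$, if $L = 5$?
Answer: $16129$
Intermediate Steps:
$J{\left(x \right)} = -11 + x$ ($J{\left(x \right)} = x - 11 = -11 + x$)
$\left(J{\left(L \right)} + 133\right)^{2} = \left(\left(-11 + 5\right) + 133\right)^{2} = \left(-6 + 133\right)^{2} = 127^{2} = 16129$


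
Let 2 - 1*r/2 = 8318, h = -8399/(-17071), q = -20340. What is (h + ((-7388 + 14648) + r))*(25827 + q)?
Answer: -877815818331/17071 ≈ -5.1421e+7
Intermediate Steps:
h = 8399/17071 (h = -8399*(-1/17071) = 8399/17071 ≈ 0.49200)
r = -16632 (r = 4 - 2*8318 = 4 - 16636 = -16632)
(h + ((-7388 + 14648) + r))*(25827 + q) = (8399/17071 + ((-7388 + 14648) - 16632))*(25827 - 20340) = (8399/17071 + (7260 - 16632))*5487 = (8399/17071 - 9372)*5487 = -159981013/17071*5487 = -877815818331/17071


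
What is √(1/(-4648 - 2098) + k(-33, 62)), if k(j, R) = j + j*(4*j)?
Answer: √196733307922/6746 ≈ 65.750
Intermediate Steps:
k(j, R) = j + 4*j²
√(1/(-4648 - 2098) + k(-33, 62)) = √(1/(-4648 - 2098) - 33*(1 + 4*(-33))) = √(1/(-6746) - 33*(1 - 132)) = √(-1/6746 - 33*(-131)) = √(-1/6746 + 4323) = √(29162957/6746) = √196733307922/6746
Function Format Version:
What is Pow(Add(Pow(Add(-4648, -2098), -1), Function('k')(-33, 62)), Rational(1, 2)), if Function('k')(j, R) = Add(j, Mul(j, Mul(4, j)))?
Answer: Mul(Rational(1, 6746), Pow(196733307922, Rational(1, 2))) ≈ 65.750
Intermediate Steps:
Function('k')(j, R) = Add(j, Mul(4, Pow(j, 2)))
Pow(Add(Pow(Add(-4648, -2098), -1), Function('k')(-33, 62)), Rational(1, 2)) = Pow(Add(Pow(Add(-4648, -2098), -1), Mul(-33, Add(1, Mul(4, -33)))), Rational(1, 2)) = Pow(Add(Pow(-6746, -1), Mul(-33, Add(1, -132))), Rational(1, 2)) = Pow(Add(Rational(-1, 6746), Mul(-33, -131)), Rational(1, 2)) = Pow(Add(Rational(-1, 6746), 4323), Rational(1, 2)) = Pow(Rational(29162957, 6746), Rational(1, 2)) = Mul(Rational(1, 6746), Pow(196733307922, Rational(1, 2)))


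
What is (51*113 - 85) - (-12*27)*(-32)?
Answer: -4690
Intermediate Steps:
(51*113 - 85) - (-12*27)*(-32) = (5763 - 85) - (-324)*(-32) = 5678 - 1*10368 = 5678 - 10368 = -4690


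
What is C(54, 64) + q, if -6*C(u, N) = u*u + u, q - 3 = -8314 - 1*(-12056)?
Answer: 3250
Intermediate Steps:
q = 3745 (q = 3 + (-8314 - 1*(-12056)) = 3 + (-8314 + 12056) = 3 + 3742 = 3745)
C(u, N) = -u/6 - u²/6 (C(u, N) = -(u*u + u)/6 = -(u² + u)/6 = -(u + u²)/6 = -u/6 - u²/6)
C(54, 64) + q = -⅙*54*(1 + 54) + 3745 = -⅙*54*55 + 3745 = -495 + 3745 = 3250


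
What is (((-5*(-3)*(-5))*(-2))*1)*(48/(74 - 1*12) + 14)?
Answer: 68700/31 ≈ 2216.1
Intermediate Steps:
(((-5*(-3)*(-5))*(-2))*1)*(48/(74 - 1*12) + 14) = (((15*(-5))*(-2))*1)*(48/(74 - 12) + 14) = (-75*(-2)*1)*(48/62 + 14) = (150*1)*(48*(1/62) + 14) = 150*(24/31 + 14) = 150*(458/31) = 68700/31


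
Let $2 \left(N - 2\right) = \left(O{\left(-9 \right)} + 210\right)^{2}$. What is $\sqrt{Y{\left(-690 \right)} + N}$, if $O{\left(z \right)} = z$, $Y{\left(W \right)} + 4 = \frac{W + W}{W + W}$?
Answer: $\frac{\sqrt{80798}}{2} \approx 142.13$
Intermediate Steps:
$Y{\left(W \right)} = -3$ ($Y{\left(W \right)} = -4 + \frac{W + W}{W + W} = -4 + \frac{2 W}{2 W} = -4 + 2 W \frac{1}{2 W} = -4 + 1 = -3$)
$N = \frac{40405}{2}$ ($N = 2 + \frac{\left(-9 + 210\right)^{2}}{2} = 2 + \frac{201^{2}}{2} = 2 + \frac{1}{2} \cdot 40401 = 2 + \frac{40401}{2} = \frac{40405}{2} \approx 20203.0$)
$\sqrt{Y{\left(-690 \right)} + N} = \sqrt{-3 + \frac{40405}{2}} = \sqrt{\frac{40399}{2}} = \frac{\sqrt{80798}}{2}$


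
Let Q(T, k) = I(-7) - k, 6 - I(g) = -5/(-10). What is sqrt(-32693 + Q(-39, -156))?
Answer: I*sqrt(130126)/2 ≈ 180.36*I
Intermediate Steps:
I(g) = 11/2 (I(g) = 6 - (-5)/(-10) = 6 - (-5)*(-1)/10 = 6 - 1*1/2 = 6 - 1/2 = 11/2)
Q(T, k) = 11/2 - k
sqrt(-32693 + Q(-39, -156)) = sqrt(-32693 + (11/2 - 1*(-156))) = sqrt(-32693 + (11/2 + 156)) = sqrt(-32693 + 323/2) = sqrt(-65063/2) = I*sqrt(130126)/2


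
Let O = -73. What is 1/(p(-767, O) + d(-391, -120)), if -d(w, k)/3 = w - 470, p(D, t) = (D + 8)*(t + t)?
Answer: 1/113397 ≈ 8.8186e-6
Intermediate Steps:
p(D, t) = 2*t*(8 + D) (p(D, t) = (8 + D)*(2*t) = 2*t*(8 + D))
d(w, k) = 1410 - 3*w (d(w, k) = -3*(w - 470) = -3*(-470 + w) = 1410 - 3*w)
1/(p(-767, O) + d(-391, -120)) = 1/(2*(-73)*(8 - 767) + (1410 - 3*(-391))) = 1/(2*(-73)*(-759) + (1410 + 1173)) = 1/(110814 + 2583) = 1/113397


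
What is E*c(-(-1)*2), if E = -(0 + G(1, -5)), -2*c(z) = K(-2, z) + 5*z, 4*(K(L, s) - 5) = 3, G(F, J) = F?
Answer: 63/8 ≈ 7.8750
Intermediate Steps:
K(L, s) = 23/4 (K(L, s) = 5 + (1/4)*3 = 5 + 3/4 = 23/4)
c(z) = -23/8 - 5*z/2 (c(z) = -(23/4 + 5*z)/2 = -23/8 - 5*z/2)
E = -1 (E = -(0 + 1) = -1*1 = -1)
E*c(-(-1)*2) = -(-23/8 - (-5)*(-1*2)/2) = -(-23/8 - (-5)*(-2)/2) = -(-23/8 - 5/2*2) = -(-23/8 - 5) = -1*(-63/8) = 63/8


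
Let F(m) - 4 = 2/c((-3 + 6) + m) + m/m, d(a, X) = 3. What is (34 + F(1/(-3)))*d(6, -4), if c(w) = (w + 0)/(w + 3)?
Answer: 519/4 ≈ 129.75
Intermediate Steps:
c(w) = w/(3 + w)
F(m) = 5 + 2*(6 + m)/(3 + m) (F(m) = 4 + (2/((((-3 + 6) + m)/(3 + ((-3 + 6) + m)))) + m/m) = 4 + (2/(((3 + m)/(3 + (3 + m)))) + 1) = 4 + (2/(((3 + m)/(6 + m))) + 1) = 4 + (2*((6 + m)/(3 + m)) + 1) = 4 + (2*(6 + m)/(3 + m) + 1) = 4 + (1 + 2*(6 + m)/(3 + m)) = 5 + 2*(6 + m)/(3 + m))
(34 + F(1/(-3)))*d(6, -4) = (34 + (27 + 7/(-3))/(3 + 1/(-3)))*3 = (34 + (27 + 7*(-⅓))/(3 - ⅓))*3 = (34 + (27 - 7/3)/(8/3))*3 = (34 + (3/8)*(74/3))*3 = (34 + 37/4)*3 = (173/4)*3 = 519/4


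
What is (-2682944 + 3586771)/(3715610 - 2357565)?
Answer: 903827/1358045 ≈ 0.66553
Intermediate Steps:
(-2682944 + 3586771)/(3715610 - 2357565) = 903827/1358045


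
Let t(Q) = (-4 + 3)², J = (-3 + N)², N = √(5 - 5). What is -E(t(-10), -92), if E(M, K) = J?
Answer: -9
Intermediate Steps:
N = 0 (N = √0 = 0)
J = 9 (J = (-3 + 0)² = (-3)² = 9)
t(Q) = 1 (t(Q) = (-1)² = 1)
E(M, K) = 9
-E(t(-10), -92) = -1*9 = -9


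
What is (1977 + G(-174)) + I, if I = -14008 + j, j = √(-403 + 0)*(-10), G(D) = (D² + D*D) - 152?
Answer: 48369 - 10*I*√403 ≈ 48369.0 - 200.75*I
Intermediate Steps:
G(D) = -152 + 2*D² (G(D) = (D² + D²) - 152 = 2*D² - 152 = -152 + 2*D²)
j = -10*I*√403 (j = √(-403)*(-10) = (I*√403)*(-10) = -10*I*√403 ≈ -200.75*I)
I = -14008 - 10*I*√403 ≈ -14008.0 - 200.75*I
(1977 + G(-174)) + I = (1977 + (-152 + 2*(-174)²)) + (-14008 - 10*I*√403) = (1977 + (-152 + 2*30276)) + (-14008 - 10*I*√403) = (1977 + (-152 + 60552)) + (-14008 - 10*I*√403) = (1977 + 60400) + (-14008 - 10*I*√403) = 62377 + (-14008 - 10*I*√403) = 48369 - 10*I*√403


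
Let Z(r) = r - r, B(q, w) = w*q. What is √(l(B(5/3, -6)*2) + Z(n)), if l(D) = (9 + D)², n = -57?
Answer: 11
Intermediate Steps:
B(q, w) = q*w
Z(r) = 0
√(l(B(5/3, -6)*2) + Z(n)) = √((9 + ((5/3)*(-6))*2)² + 0) = √((9 - 10*2)² + 0) = √((9 - 20)² + 0) = √((-11)² + 0) = √(121 + 0) = √121 = 11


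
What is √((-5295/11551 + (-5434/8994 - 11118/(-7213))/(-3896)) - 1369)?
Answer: I*√729530802300787048105422601306926/729873097388628 ≈ 37.006*I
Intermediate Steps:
√((-5295/11551 + (-5434/8994 - 11118/(-7213))/(-3896)) - 1369) = √((-5295*1/11551 + (-5434*1/8994 - 11118*(-1/7213))*(-1/3896)) - 1369) = √((-5295/11551 + (-2717/4497 + 11118/7213)*(-1/3896)) - 1369) = √((-5295/11551 + (30399925/32436861)*(-1/3896)) - 1369) = √((-5295/11551 - 30399925/126374010456) - 1369) = √(-669501534898195/1459746194777256 - 1369) = √(-1999062042184961659/1459746194777256) = I*√729530802300787048105422601306926/729873097388628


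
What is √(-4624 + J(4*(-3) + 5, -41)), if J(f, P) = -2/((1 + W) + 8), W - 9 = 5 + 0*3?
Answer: I*√2446142/23 ≈ 68.001*I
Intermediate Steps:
W = 14 (W = 9 + (5 + 0*3) = 9 + (5 + 0) = 9 + 5 = 14)
J(f, P) = -2/23 (J(f, P) = -2/((1 + 14) + 8) = -2/(15 + 8) = -2/23)
√(-4624 + J(4*(-3) + 5, -41)) = √(-4624 - 2/23) = √(-106354/23) = I*√2446142/23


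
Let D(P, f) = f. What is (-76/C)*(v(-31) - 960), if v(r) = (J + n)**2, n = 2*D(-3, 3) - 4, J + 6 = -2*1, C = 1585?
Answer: 70224/1585 ≈ 44.305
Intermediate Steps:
J = -8 (J = -6 - 2*1 = -6 - 2 = -8)
n = 2 (n = 2*3 - 4 = 6 - 4 = 2)
v(r) = 36 (v(r) = (-8 + 2)**2 = (-6)**2 = 36)
(-76/C)*(v(-31) - 960) = (-76/1585)*(36 - 960) = -76*1/1585*(-924) = -76/1585*(-924) = 70224/1585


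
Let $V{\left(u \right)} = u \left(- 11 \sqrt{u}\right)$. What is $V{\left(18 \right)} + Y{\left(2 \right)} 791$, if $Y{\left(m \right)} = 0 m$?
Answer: $- 594 \sqrt{2} \approx -840.04$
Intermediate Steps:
$V{\left(u \right)} = - 11 u^{\frac{3}{2}}$
$Y{\left(m \right)} = 0$
$V{\left(18 \right)} + Y{\left(2 \right)} 791 = - 11 \cdot 18^{\frac{3}{2}} + 0 \cdot 791 = - 11 \cdot 54 \sqrt{2} + 0 = - 594 \sqrt{2} + 0 = - 594 \sqrt{2}$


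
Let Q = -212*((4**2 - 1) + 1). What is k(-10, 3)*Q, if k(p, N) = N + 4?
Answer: -23744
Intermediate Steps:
Q = -3392 (Q = -212*((16 - 1) + 1) = -212*(15 + 1) = -212*16 = -53*64 = -3392)
k(p, N) = 4 + N
k(-10, 3)*Q = (4 + 3)*(-3392) = 7*(-3392) = -23744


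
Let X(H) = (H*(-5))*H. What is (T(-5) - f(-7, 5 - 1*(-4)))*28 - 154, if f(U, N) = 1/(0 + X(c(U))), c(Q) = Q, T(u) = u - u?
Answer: -5386/35 ≈ -153.89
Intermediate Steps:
T(u) = 0
X(H) = -5*H**2 (X(H) = (-5*H)*H = -5*H**2)
f(U, N) = -1/(5*U**2) (f(U, N) = 1/(0 - 5*U**2) = 1/(-5*U**2) = -1/(5*U**2))
(T(-5) - f(-7, 5 - 1*(-4)))*28 - 154 = (0 - (-1)/(5*(-7)**2))*28 - 154 = (0 - (-1)/(5*49))*28 - 154 = (0 - 1*(-1/245))*28 - 154 = (0 + 1/245)*28 - 154 = (1/245)*28 - 154 = 4/35 - 154 = -5386/35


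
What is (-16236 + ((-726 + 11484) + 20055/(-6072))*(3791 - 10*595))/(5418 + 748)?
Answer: -47028909277/12479984 ≈ -3768.3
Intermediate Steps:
(-16236 + ((-726 + 11484) + 20055/(-6072))*(3791 - 10*595))/(5418 + 748) = (-16236 + (10758 + 20055*(-1/6072))*(3791 - 5950))/6166 = (-16236 + (10758 - 6685/2024)*(-2159))*(1/6166) = (-16236 + (21767507/2024)*(-2159))*(1/6166) = (-16236 - 46996047613/2024)*(1/6166) = -47028909277/2024*1/6166 = -47028909277/12479984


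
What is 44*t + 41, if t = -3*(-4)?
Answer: 569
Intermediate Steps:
t = 12
44*t + 41 = 44*12 + 41 = 528 + 41 = 569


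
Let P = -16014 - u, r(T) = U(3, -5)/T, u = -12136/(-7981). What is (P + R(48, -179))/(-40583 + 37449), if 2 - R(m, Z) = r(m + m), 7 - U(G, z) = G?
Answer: 3067301773/600298896 ≈ 5.1096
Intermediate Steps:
u = 12136/7981 (u = -12136*(-1/7981) = 12136/7981 ≈ 1.5206)
U(G, z) = 7 - G
r(T) = 4/T (r(T) = (7 - 1*3)/T = (7 - 3)/T = 4/T)
P = -127819870/7981 (P = -16014 - 1*12136/7981 = -16014 - 12136/7981 = -127819870/7981 ≈ -16016.)
R(m, Z) = 2 - 2/m (R(m, Z) = 2 - 4/(m + m) = 2 - 4/(2*m) = 2 - 4*1/(2*m) = 2 - 2/m)
(P + R(48, -179))/(-40583 + 37449) = (-127819870/7981 + (2 - 2/48))/(-40583 + 37449) = (-127819870/7981 + (2 - 2*1/48))/(-3134) = (-127819870/7981 + (2 - 1/24))*(-1/3134) = (-127819870/7981 + 47/24)*(-1/3134) = -3067301773/191544*(-1/3134) = 3067301773/600298896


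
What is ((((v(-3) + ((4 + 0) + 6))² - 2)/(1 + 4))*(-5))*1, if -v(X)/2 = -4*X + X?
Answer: -62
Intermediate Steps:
v(X) = 6*X (v(X) = -2*(-4*X + X) = -(-6)*X = 6*X)
((((v(-3) + ((4 + 0) + 6))² - 2)/(1 + 4))*(-5))*1 = ((((6*(-3) + ((4 + 0) + 6))² - 2)/(1 + 4))*(-5))*1 = ((((-18 + (4 + 6))² - 2)/5)*(-5))*1 = ((((-18 + 10)² - 2)*(⅕))*(-5))*1 = ((((-8)² - 2)*(⅕))*(-5))*1 = (((64 - 2)*(⅕))*(-5))*1 = ((62*(⅕))*(-5))*1 = ((62/5)*(-5))*1 = -62*1 = -62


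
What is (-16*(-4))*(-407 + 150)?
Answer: -16448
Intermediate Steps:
(-16*(-4))*(-407 + 150) = 64*(-257) = -16448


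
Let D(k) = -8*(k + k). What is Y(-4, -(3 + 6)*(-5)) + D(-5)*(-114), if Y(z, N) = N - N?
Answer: -9120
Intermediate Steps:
D(k) = -16*k
Y(z, N) = 0
Y(-4, -(3 + 6)*(-5)) + D(-5)*(-114) = 0 - 16*(-5)*(-114) = 0 + 80*(-114) = 0 - 9120 = -9120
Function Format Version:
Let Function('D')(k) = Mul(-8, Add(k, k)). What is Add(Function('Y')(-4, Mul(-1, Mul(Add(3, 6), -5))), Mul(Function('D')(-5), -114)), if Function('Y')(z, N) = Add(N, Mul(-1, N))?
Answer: -9120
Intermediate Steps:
Function('D')(k) = Mul(-16, k) (Function('D')(k) = Mul(-8, Mul(2, k)) = Mul(-16, k))
Function('Y')(z, N) = 0
Add(Function('Y')(-4, Mul(-1, Mul(Add(3, 6), -5))), Mul(Function('D')(-5), -114)) = Add(0, Mul(Mul(-16, -5), -114)) = Add(0, Mul(80, -114)) = Add(0, -9120) = -9120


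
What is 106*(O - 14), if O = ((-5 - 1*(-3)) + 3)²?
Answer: -1378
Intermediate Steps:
O = 1 (O = ((-5 + 3) + 3)² = (-2 + 3)² = 1² = 1)
106*(O - 14) = 106*(1 - 14) = 106*(-13) = -1378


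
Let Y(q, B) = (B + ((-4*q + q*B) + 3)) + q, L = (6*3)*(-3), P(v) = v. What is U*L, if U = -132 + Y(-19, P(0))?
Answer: 3888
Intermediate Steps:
L = -54 (L = 18*(-3) = -54)
Y(q, B) = 3 + B - 3*q + B*q (Y(q, B) = (B + ((-4*q + B*q) + 3)) + q = (B + (3 - 4*q + B*q)) + q = (3 + B - 4*q + B*q) + q = 3 + B - 3*q + B*q)
U = -72 (U = -132 + (3 + 0 - 3*(-19) + 0*(-19)) = -132 + (3 + 0 + 57 + 0) = -132 + 60 = -72)
U*L = -72*(-54) = 3888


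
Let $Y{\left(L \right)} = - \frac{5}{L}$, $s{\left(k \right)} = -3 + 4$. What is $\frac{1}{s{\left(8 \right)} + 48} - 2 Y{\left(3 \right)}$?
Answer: $\frac{493}{147} \approx 3.3537$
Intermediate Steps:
$s{\left(k \right)} = 1$
$\frac{1}{s{\left(8 \right)} + 48} - 2 Y{\left(3 \right)} = \frac{1}{1 + 48} - 2 \left(- \frac{5}{3}\right) = \frac{1}{49} - 2 \left(\left(-5\right) \frac{1}{3}\right) = \frac{1}{49} - - \frac{10}{3} = \frac{1}{49} + \frac{10}{3} = \frac{493}{147}$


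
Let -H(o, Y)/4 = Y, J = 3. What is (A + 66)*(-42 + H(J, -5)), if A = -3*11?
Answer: -726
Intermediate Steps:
H(o, Y) = -4*Y
A = -33
(A + 66)*(-42 + H(J, -5)) = (-33 + 66)*(-42 - 4*(-5)) = 33*(-42 + 20) = 33*(-22) = -726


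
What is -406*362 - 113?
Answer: -147085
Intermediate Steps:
-406*362 - 113 = -146972 - 113 = -147085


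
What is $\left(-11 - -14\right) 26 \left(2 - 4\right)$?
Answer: $-156$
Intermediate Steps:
$\left(-11 - -14\right) 26 \left(2 - 4\right) = \left(-11 + 14\right) 26 \left(-2\right) = 3 \cdot 26 \left(-2\right) = 78 \left(-2\right) = -156$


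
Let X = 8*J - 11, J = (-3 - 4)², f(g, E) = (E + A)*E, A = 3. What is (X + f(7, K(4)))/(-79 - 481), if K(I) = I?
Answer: -409/560 ≈ -0.73036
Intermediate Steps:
f(g, E) = E*(3 + E) (f(g, E) = (E + 3)*E = (3 + E)*E = E*(3 + E))
J = 49 (J = (-7)² = 49)
X = 381 (X = 8*49 - 11 = 392 - 11 = 381)
(X + f(7, K(4)))/(-79 - 481) = (381 + 4*(3 + 4))/(-79 - 481) = (381 + 4*7)/(-560) = (381 + 28)*(-1/560) = 409*(-1/560) = -409/560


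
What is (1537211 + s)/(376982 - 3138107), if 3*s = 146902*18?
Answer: -2418623/2761125 ≈ -0.87596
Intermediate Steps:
s = 881412 (s = (146902*18)/3 = (⅓)*2644236 = 881412)
(1537211 + s)/(376982 - 3138107) = (1537211 + 881412)/(376982 - 3138107) = 2418623/(-2761125) = 2418623*(-1/2761125) = -2418623/2761125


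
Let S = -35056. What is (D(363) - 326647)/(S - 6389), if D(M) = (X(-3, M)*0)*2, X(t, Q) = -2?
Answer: 326647/41445 ≈ 7.8815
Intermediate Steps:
D(M) = 0 (D(M) = -2*0*2 = 0*2 = 0)
(D(363) - 326647)/(S - 6389) = (0 - 326647)/(-35056 - 6389) = -326647/(-41445) = -326647*(-1/41445) = 326647/41445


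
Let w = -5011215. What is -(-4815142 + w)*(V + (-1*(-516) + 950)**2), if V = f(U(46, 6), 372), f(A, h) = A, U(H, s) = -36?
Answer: 21118020355840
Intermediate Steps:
V = -36
-(-4815142 + w)*(V + (-1*(-516) + 950)**2) = -(-4815142 - 5011215)*(-36 + (-1*(-516) + 950)**2) = -(-9826357)*(-36 + (516 + 950)**2) = -(-9826357)*(-36 + 1466**2) = -(-9826357)*(-36 + 2149156) = -(-9826357)*2149120 = -1*(-21118020355840) = 21118020355840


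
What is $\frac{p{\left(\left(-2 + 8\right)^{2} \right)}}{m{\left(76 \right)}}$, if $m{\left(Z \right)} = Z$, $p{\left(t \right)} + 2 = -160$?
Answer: $- \frac{81}{38} \approx -2.1316$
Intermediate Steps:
$p{\left(t \right)} = -162$ ($p{\left(t \right)} = -2 - 160 = -162$)
$\frac{p{\left(\left(-2 + 8\right)^{2} \right)}}{m{\left(76 \right)}} = - \frac{162}{76} = \left(-162\right) \frac{1}{76} = - \frac{81}{38}$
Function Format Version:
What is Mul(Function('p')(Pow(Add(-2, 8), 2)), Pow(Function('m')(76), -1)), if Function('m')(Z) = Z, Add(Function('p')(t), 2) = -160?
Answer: Rational(-81, 38) ≈ -2.1316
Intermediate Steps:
Function('p')(t) = -162 (Function('p')(t) = Add(-2, -160) = -162)
Mul(Function('p')(Pow(Add(-2, 8), 2)), Pow(Function('m')(76), -1)) = Mul(-162, Pow(76, -1)) = Mul(-162, Rational(1, 76)) = Rational(-81, 38)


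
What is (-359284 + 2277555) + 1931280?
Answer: 3849551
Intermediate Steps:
(-359284 + 2277555) + 1931280 = 1918271 + 1931280 = 3849551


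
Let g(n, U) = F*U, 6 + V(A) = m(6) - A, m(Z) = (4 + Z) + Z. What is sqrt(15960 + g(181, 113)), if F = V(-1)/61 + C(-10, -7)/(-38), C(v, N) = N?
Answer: sqrt(85976393270)/2318 ≈ 126.50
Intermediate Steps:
m(Z) = 4 + 2*Z
V(A) = 10 - A (V(A) = -6 + ((4 + 2*6) - A) = -6 + ((4 + 12) - A) = -6 + (16 - A) = 10 - A)
F = 845/2318 (F = (10 - 1*(-1))/61 - 7/(-38) = (10 + 1)*(1/61) - 7*(-1/38) = 11*(1/61) + 7/38 = 11/61 + 7/38 = 845/2318 ≈ 0.36454)
g(n, U) = 845*U/2318
sqrt(15960 + g(181, 113)) = sqrt(15960 + (845/2318)*113) = sqrt(15960 + 95485/2318) = sqrt(37090765/2318) = sqrt(85976393270)/2318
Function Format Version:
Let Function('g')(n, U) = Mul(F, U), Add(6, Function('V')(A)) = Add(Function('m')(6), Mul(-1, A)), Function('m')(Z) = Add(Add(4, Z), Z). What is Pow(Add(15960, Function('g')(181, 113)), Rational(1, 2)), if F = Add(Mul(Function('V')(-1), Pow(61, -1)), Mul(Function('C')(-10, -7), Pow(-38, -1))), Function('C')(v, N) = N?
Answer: Mul(Rational(1, 2318), Pow(85976393270, Rational(1, 2))) ≈ 126.50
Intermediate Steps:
Function('m')(Z) = Add(4, Mul(2, Z))
Function('V')(A) = Add(10, Mul(-1, A)) (Function('V')(A) = Add(-6, Add(Add(4, Mul(2, 6)), Mul(-1, A))) = Add(-6, Add(Add(4, 12), Mul(-1, A))) = Add(-6, Add(16, Mul(-1, A))) = Add(10, Mul(-1, A)))
F = Rational(845, 2318) (F = Add(Mul(Add(10, Mul(-1, -1)), Pow(61, -1)), Mul(-7, Pow(-38, -1))) = Add(Mul(Add(10, 1), Rational(1, 61)), Mul(-7, Rational(-1, 38))) = Add(Mul(11, Rational(1, 61)), Rational(7, 38)) = Add(Rational(11, 61), Rational(7, 38)) = Rational(845, 2318) ≈ 0.36454)
Function('g')(n, U) = Mul(Rational(845, 2318), U)
Pow(Add(15960, Function('g')(181, 113)), Rational(1, 2)) = Pow(Add(15960, Mul(Rational(845, 2318), 113)), Rational(1, 2)) = Pow(Add(15960, Rational(95485, 2318)), Rational(1, 2)) = Pow(Rational(37090765, 2318), Rational(1, 2)) = Mul(Rational(1, 2318), Pow(85976393270, Rational(1, 2)))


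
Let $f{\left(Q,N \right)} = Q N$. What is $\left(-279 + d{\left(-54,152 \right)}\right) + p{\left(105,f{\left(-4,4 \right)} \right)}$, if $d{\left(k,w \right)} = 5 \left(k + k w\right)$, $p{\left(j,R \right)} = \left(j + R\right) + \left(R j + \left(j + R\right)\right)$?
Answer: $-43091$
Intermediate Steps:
$f{\left(Q,N \right)} = N Q$
$p{\left(j,R \right)} = 2 R + 2 j + R j$ ($p{\left(j,R \right)} = \left(R + j\right) + \left(R j + \left(R + j\right)\right) = \left(R + j\right) + \left(R + j + R j\right) = 2 R + 2 j + R j$)
$d{\left(k,w \right)} = 5 k + 5 k w$
$\left(-279 + d{\left(-54,152 \right)}\right) + p{\left(105,f{\left(-4,4 \right)} \right)} = \left(-279 + 5 \left(-54\right) \left(1 + 152\right)\right) + \left(2 \cdot 4 \left(-4\right) + 2 \cdot 105 + 4 \left(-4\right) 105\right) = \left(-279 + 5 \left(-54\right) 153\right) + \left(2 \left(-16\right) + 210 - 1680\right) = \left(-279 - 41310\right) - 1502 = -41589 - 1502 = -43091$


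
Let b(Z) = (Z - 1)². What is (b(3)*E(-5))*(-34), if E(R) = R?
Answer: 680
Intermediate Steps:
b(Z) = (-1 + Z)²
(b(3)*E(-5))*(-34) = ((-1 + 3)²*(-5))*(-34) = (2²*(-5))*(-34) = (4*(-5))*(-34) = -20*(-34) = 680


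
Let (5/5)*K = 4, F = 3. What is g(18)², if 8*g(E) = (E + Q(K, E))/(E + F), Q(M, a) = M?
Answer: 121/7056 ≈ 0.017149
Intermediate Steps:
K = 4
g(E) = (4 + E)/(8*(3 + E)) (g(E) = ((E + 4)/(E + 3))/8 = ((4 + E)/(3 + E))/8 = (4 + E)/(8*(3 + E)))
g(18)² = ((4 + 18)/(8*(3 + 18)))² = ((⅛)*22/21)² = ((⅛)*(1/21)*22)² = (11/84)² = 121/7056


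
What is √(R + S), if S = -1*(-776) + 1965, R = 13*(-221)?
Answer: 2*I*√33 ≈ 11.489*I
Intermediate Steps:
R = -2873
S = 2741 (S = 776 + 1965 = 2741)
√(R + S) = √(-2873 + 2741) = √(-132) = 2*I*√33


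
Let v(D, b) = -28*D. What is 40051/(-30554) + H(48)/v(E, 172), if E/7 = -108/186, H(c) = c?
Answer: -3993149/4491438 ≈ -0.88906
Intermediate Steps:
E = -126/31 (E = 7*(-108/186) = 7*(-108*1/186) = 7*(-18/31) = -126/31 ≈ -4.0645)
40051/(-30554) + H(48)/v(E, 172) = 40051/(-30554) + 48/((-28*(-126/31))) = 40051*(-1/30554) + 48/(3528/31) = -40051/30554 + 48*(31/3528) = -40051/30554 + 62/147 = -3993149/4491438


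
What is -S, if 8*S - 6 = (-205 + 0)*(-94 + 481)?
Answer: 79329/8 ≈ 9916.1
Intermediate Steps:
S = -79329/8 (S = 3/4 + ((-205 + 0)*(-94 + 481))/8 = 3/4 + (-205*387)/8 = 3/4 + (1/8)*(-79335) = 3/4 - 79335/8 = -79329/8 ≈ -9916.1)
-S = -1*(-79329/8) = 79329/8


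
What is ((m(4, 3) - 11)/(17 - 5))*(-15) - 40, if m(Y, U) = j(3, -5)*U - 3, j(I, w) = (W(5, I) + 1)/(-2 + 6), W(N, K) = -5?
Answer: -75/4 ≈ -18.750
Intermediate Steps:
j(I, w) = -1 (j(I, w) = (-5 + 1)/(-2 + 6) = -4/4 = -4*¼ = -1)
m(Y, U) = -3 - U (m(Y, U) = -U - 3 = -3 - U)
((m(4, 3) - 11)/(17 - 5))*(-15) - 40 = (((-3 - 1*3) - 11)/(17 - 5))*(-15) - 40 = (((-3 - 3) - 11)/12)*(-15) - 40 = ((-6 - 11)*(1/12))*(-15) - 40 = -17*1/12*(-15) - 40 = -17/12*(-15) - 40 = 85/4 - 40 = -75/4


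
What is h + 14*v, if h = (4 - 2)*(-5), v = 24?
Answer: 326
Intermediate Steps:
h = -10 (h = 2*(-5) = -10)
h + 14*v = -10 + 14*24 = -10 + 336 = 326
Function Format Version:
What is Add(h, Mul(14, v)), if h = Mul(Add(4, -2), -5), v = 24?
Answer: 326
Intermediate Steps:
h = -10 (h = Mul(2, -5) = -10)
Add(h, Mul(14, v)) = Add(-10, Mul(14, 24)) = Add(-10, 336) = 326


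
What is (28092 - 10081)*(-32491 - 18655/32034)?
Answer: -18746485470839/32034 ≈ -5.8521e+8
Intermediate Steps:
(28092 - 10081)*(-32491 - 18655/32034) = 18011*(-32491 - 18655*1/32034) = 18011*(-32491 - 18655/32034) = 18011*(-1040835349/32034) = -18746485470839/32034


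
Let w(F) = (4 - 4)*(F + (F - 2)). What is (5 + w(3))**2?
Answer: 25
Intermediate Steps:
w(F) = 0 (w(F) = 0*(F + (-2 + F)) = 0*(-2 + 2*F) = 0)
(5 + w(3))**2 = (5 + 0)**2 = 5**2 = 25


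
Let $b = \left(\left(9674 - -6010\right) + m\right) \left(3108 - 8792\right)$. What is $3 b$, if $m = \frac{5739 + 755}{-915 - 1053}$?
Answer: $- \frac{21925758589}{82} \approx -2.6739 \cdot 10^{8}$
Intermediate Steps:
$m = - \frac{3247}{984}$ ($m = \frac{6494}{-1968} = 6494 \left(- \frac{1}{1968}\right) = - \frac{3247}{984} \approx -3.2998$)
$b = - \frac{21925758589}{246}$ ($b = \left(\left(9674 - -6010\right) - \frac{3247}{984}\right) \left(3108 - 8792\right) = \left(\left(9674 + 6010\right) - \frac{3247}{984}\right) \left(-5684\right) = \left(15684 - \frac{3247}{984}\right) \left(-5684\right) = \frac{15429809}{984} \left(-5684\right) = - \frac{21925758589}{246} \approx -8.9129 \cdot 10^{7}$)
$3 b = 3 \left(- \frac{21925758589}{246}\right) = - \frac{21925758589}{82}$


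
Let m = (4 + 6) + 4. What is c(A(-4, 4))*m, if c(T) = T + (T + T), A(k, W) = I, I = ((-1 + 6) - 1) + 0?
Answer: 168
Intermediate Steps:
I = 4 (I = (5 - 1) + 0 = 4 + 0 = 4)
A(k, W) = 4
c(T) = 3*T (c(T) = T + 2*T = 3*T)
m = 14 (m = 10 + 4 = 14)
c(A(-4, 4))*m = (3*4)*14 = 12*14 = 168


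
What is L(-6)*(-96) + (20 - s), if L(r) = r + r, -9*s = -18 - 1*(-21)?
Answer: 3517/3 ≈ 1172.3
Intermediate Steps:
s = -1/3 (s = -(-18 - 1*(-21))/9 = -(-18 + 21)/9 = -1/9*3 = -1/3 ≈ -0.33333)
L(r) = 2*r
L(-6)*(-96) + (20 - s) = (2*(-6))*(-96) + (20 - 1*(-1/3)) = -12*(-96) + (20 + 1/3) = 1152 + 61/3 = 3517/3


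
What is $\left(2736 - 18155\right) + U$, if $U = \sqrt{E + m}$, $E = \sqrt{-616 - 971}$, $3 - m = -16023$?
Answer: $-15419 + \sqrt{16026 + 23 i \sqrt{3}} \approx -15292.0 + 0.15734 i$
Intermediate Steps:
$m = 16026$ ($m = 3 - -16023 = 3 + 16023 = 16026$)
$E = 23 i \sqrt{3}$ ($E = \sqrt{-1587} = 23 i \sqrt{3} \approx 39.837 i$)
$U = \sqrt{16026 + 23 i \sqrt{3}}$ ($U = \sqrt{23 i \sqrt{3} + 16026} = \sqrt{16026 + 23 i \sqrt{3}} \approx 126.59 + 0.1573 i$)
$\left(2736 - 18155\right) + U = \left(2736 - 18155\right) + \sqrt{16026 + 23 i \sqrt{3}} = -15419 + \sqrt{16026 + 23 i \sqrt{3}}$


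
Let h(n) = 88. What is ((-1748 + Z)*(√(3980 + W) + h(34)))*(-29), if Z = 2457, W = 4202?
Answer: -1809368 - 20561*√8182 ≈ -3.6692e+6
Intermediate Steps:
((-1748 + Z)*(√(3980 + W) + h(34)))*(-29) = ((-1748 + 2457)*(√(3980 + 4202) + 88))*(-29) = (709*(√8182 + 88))*(-29) = (709*(88 + √8182))*(-29) = (62392 + 709*√8182)*(-29) = -1809368 - 20561*√8182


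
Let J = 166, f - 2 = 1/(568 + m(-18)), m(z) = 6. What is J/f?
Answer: 95284/1149 ≈ 82.928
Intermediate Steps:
f = 1149/574 (f = 2 + 1/(568 + 6) = 2 + 1/574 = 1149/574 ≈ 2.0017)
J/f = 166/(1149/574) = 166*(574/1149) = 95284/1149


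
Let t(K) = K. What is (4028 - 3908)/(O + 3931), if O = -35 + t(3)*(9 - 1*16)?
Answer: 24/775 ≈ 0.030968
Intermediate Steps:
O = -56 (O = -35 + 3*(9 - 1*16) = -35 + 3*(9 - 16) = -35 + 3*(-7) = -35 - 21 = -56)
(4028 - 3908)/(O + 3931) = (4028 - 3908)/(-56 + 3931) = 120/3875 = 120*(1/3875) = 24/775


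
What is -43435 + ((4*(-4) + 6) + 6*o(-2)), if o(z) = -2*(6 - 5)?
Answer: -43457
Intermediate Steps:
o(z) = -2 (o(z) = -2*1 = -2)
-43435 + ((4*(-4) + 6) + 6*o(-2)) = -43435 + ((4*(-4) + 6) + 6*(-2)) = -43435 + ((-16 + 6) - 12) = -43435 + (-10 - 12) = -43435 - 22 = -43457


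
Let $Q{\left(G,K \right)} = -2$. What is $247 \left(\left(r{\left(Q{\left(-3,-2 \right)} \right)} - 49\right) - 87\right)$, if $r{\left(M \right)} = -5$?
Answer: $-34827$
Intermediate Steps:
$247 \left(\left(r{\left(Q{\left(-3,-2 \right)} \right)} - 49\right) - 87\right) = 247 \left(\left(-5 - 49\right) - 87\right) = 247 \left(-54 - 87\right) = 247 \left(-141\right) = -34827$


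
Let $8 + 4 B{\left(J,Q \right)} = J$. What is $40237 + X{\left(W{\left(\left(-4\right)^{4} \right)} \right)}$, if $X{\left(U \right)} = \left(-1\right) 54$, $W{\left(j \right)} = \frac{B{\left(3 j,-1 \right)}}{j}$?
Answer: $40183$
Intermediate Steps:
$B{\left(J,Q \right)} = -2 + \frac{J}{4}$
$W{\left(j \right)} = \frac{-2 + \frac{3 j}{4}}{j}$
$X{\left(U \right)} = -54$
$40237 + X{\left(W{\left(\left(-4\right)^{4} \right)} \right)} = 40237 - 54 = 40183$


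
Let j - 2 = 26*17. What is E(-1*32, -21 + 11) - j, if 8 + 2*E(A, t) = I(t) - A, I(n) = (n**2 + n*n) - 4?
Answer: -334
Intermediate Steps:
I(n) = -4 + 2*n**2 (I(n) = (n**2 + n**2) - 4 = 2*n**2 - 4 = -4 + 2*n**2)
E(A, t) = -6 + t**2 - A/2 (E(A, t) = -4 + ((-4 + 2*t**2) - A)/2 = -4 + (-4 - A + 2*t**2)/2 = -4 + (-2 + t**2 - A/2) = -6 + t**2 - A/2)
j = 444 (j = 2 + 26*17 = 2 + 442 = 444)
E(-1*32, -21 + 11) - j = (-6 + (-21 + 11)**2 - (-1)*32/2) - 1*444 = (-6 + (-10)**2 - 1/2*(-32)) - 444 = (-6 + 100 + 16) - 444 = 110 - 444 = -334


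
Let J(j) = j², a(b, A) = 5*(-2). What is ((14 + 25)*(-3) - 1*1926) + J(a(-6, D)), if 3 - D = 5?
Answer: -1943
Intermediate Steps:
D = -2 (D = 3 - 1*5 = 3 - 5 = -2)
a(b, A) = -10
((14 + 25)*(-3) - 1*1926) + J(a(-6, D)) = ((14 + 25)*(-3) - 1*1926) + (-10)² = (39*(-3) - 1926) + 100 = (-117 - 1926) + 100 = -2043 + 100 = -1943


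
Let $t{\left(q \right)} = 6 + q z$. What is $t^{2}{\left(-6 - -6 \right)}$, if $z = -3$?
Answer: $36$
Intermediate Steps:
$t{\left(q \right)} = 6 - 3 q$ ($t{\left(q \right)} = 6 + q \left(-3\right) = 6 - 3 q$)
$t^{2}{\left(-6 - -6 \right)} = \left(6 - 3 \left(-6 - -6\right)\right)^{2} = \left(6 - 3 \left(-6 + 6\right)\right)^{2} = \left(6 - 0\right)^{2} = \left(6 + 0\right)^{2} = 6^{2} = 36$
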